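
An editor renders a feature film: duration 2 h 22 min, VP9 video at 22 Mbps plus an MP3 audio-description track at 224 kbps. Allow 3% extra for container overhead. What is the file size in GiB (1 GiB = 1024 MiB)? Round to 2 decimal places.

22.70 GiB

2 h 22 min = 142 min = 8520 s
Audio: 224 kbps = 0.224 Mbps.
Total bitrate: 22 + 0.224 = 22.224 Mbps.
Stream data: 22.224 Mbps × 8520 s = 189348.5 Mb.
With 3% container overhead: ×1.03.
195,029 Mb = 24,378,616,800 bytes ÷ 1,073,741,824 = 22.70 GiB.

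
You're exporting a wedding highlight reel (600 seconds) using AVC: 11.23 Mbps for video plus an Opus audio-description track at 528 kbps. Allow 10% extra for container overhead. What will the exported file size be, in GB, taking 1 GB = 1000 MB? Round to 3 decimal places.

Audio: 528 kbps = 0.528 Mbps.
Total bitrate: 11.23 + 0.528 = 11.758 Mbps.
Stream data: 11.758 Mbps × 600 s = 7054.8 Mb.
With 10% container overhead: ×1.10.
7,760 Mb ÷ 8 = 970.0 MB → 0.97 GB.

0.970 GB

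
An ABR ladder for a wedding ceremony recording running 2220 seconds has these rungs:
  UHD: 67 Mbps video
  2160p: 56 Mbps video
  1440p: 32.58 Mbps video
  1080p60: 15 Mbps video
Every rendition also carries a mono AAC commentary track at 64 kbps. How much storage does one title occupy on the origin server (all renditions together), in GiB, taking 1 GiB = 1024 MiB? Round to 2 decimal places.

44.15 GiB

Audio: 64 kbps = 0.064 Mbps.
Sum of rendition bitrates: (67+0.064) + (56+0.064) + (32.58+0.064) + (15+0.064) = 170.836 Mbps.
× 2220 s = 379,256 Mb = 47,407 MB = 44.15 GiB.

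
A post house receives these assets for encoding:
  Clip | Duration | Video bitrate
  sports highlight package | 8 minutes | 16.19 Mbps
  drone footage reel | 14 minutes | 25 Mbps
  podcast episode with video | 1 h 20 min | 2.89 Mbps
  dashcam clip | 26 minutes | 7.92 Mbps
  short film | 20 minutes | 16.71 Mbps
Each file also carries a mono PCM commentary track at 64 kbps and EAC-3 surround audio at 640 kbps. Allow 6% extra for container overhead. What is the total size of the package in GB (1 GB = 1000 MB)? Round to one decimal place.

Audio total: 64 + 640 = 704 kbps = 0.704 Mbps.
sports highlight package: 16.894 Mbps × 480 s × 1.06 = 8595.7 Mb
drone footage reel: 25.704 Mbps × 840 s × 1.06 = 22886.8 Mb
podcast episode with video: 3.594 Mbps × 4800 s × 1.06 = 18286.3 Mb
dashcam clip: 8.624 Mbps × 1560 s × 1.06 = 14260.6 Mb
short film: 17.414 Mbps × 1200 s × 1.06 = 22150.6 Mb
Total: 86180.0 Mb = 10772.5 MB.
= 10.77 GB.

10.8 GB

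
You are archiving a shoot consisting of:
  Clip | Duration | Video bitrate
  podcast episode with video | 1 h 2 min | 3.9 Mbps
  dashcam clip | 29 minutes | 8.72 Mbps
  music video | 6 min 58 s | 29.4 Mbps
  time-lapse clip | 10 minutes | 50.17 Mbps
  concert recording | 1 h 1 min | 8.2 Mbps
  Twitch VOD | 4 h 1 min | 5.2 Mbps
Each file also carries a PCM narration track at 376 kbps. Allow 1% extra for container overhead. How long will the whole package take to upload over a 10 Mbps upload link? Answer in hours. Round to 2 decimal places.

Audio: 376 kbps = 0.376 Mbps.
podcast episode with video: 4.276 Mbps × 3720 s × 1.01 = 16065.8 Mb
dashcam clip: 9.096 Mbps × 1740 s × 1.01 = 15985.3 Mb
music video: 29.776 Mbps × 418 s × 1.01 = 12570.8 Mb
time-lapse clip: 50.546 Mbps × 600 s × 1.01 = 30630.9 Mb
concert recording: 8.576 Mbps × 3660 s × 1.01 = 31702.0 Mb
Twitch VOD: 5.576 Mbps × 14460 s × 1.01 = 81435.2 Mb
Total: 188390.1 Mb = 23548.8 MB.
At 10 Mbps: 188390.1 / 10 = 18839 s ≈ 5.23 hours.

5.23 hours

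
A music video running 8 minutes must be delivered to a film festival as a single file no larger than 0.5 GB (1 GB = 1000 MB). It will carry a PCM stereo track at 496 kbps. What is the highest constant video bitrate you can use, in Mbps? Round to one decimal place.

Budget: 0.5 GB = 4000.0 Mb.
8 min = 480 s
Total bitrate budget: 4000.0 Mb / 480 s = 8.333 Mbps.
Audio: 496 kbps = 0.496 Mbps.
Video: 8.333 − 0.496 = 7.837 Mbps.

7.8 Mbps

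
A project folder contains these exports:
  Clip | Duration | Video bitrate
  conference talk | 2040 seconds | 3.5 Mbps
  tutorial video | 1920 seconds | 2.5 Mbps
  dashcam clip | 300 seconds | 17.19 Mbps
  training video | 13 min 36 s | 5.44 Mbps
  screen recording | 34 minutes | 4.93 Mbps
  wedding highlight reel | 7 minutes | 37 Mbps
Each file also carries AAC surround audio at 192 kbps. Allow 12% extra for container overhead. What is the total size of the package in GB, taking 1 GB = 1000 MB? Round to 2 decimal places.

Audio: 192 kbps = 0.192 Mbps.
conference talk: 3.692 Mbps × 2040 s × 1.12 = 8435.5 Mb
tutorial video: 2.692 Mbps × 1920 s × 1.12 = 5788.9 Mb
dashcam clip: 17.382 Mbps × 300 s × 1.12 = 5840.4 Mb
training video: 5.632 Mbps × 816 s × 1.12 = 5147.2 Mb
screen recording: 5.122 Mbps × 2040 s × 1.12 = 11702.7 Mb
wedding highlight reel: 37.192 Mbps × 420 s × 1.12 = 17495.1 Mb
Total: 54409.8 Mb = 6801.2 MB.
= 6.801 GB.

6.80 GB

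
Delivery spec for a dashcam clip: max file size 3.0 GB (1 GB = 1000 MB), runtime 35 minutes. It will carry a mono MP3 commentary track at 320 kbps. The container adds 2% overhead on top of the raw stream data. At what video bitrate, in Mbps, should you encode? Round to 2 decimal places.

10.88 Mbps

Budget: 3.0 GB = 24000.0 Mb.
Stream payload after overhead: 24000.0 / 1.02 = 23529.4 Mb.
35 min = 2100 s
Total bitrate budget: 23529.4 Mb / 2100 s = 11.204 Mbps.
Audio: 320 kbps = 0.320 Mbps.
Video: 11.204 − 0.320 = 10.884 Mbps.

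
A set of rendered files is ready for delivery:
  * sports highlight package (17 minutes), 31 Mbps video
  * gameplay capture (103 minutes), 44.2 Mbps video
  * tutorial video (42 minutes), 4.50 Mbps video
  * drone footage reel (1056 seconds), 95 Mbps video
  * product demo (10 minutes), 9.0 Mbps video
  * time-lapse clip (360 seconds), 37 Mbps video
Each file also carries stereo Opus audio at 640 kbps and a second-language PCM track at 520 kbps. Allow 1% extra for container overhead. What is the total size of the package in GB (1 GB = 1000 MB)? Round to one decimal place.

Audio total: 640 + 520 = 1160 kbps = 1.160 Mbps.
sports highlight package: 32.160 Mbps × 1020 s × 1.01 = 33131.2 Mb
gameplay capture: 45.360 Mbps × 6180 s × 1.01 = 283128.0 Mb
tutorial video: 5.660 Mbps × 2520 s × 1.01 = 14405.8 Mb
drone footage reel: 96.160 Mbps × 1056 s × 1.01 = 102560.4 Mb
product demo: 10.160 Mbps × 600 s × 1.01 = 6157.0 Mb
time-lapse clip: 38.160 Mbps × 360 s × 1.01 = 13875.0 Mb
Total: 453257.5 Mb = 56657.2 MB.
= 56.66 GB.

56.7 GB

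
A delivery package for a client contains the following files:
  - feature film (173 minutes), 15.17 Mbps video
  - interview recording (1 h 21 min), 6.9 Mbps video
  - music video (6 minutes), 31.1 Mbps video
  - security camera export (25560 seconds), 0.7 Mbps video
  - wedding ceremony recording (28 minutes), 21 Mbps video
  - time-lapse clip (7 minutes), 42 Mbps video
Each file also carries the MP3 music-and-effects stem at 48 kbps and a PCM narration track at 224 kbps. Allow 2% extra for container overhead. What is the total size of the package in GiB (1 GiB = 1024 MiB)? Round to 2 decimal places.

Audio total: 48 + 224 = 272 kbps = 0.272 Mbps.
feature film: 15.442 Mbps × 10380 s × 1.02 = 163493.7 Mb
interview recording: 7.172 Mbps × 4860 s × 1.02 = 35553.0 Mb
music video: 31.372 Mbps × 360 s × 1.02 = 11519.8 Mb
security camera export: 0.972 Mbps × 25560 s × 1.02 = 25341.2 Mb
wedding ceremony recording: 21.272 Mbps × 1680 s × 1.02 = 36451.7 Mb
time-lapse clip: 42.272 Mbps × 420 s × 1.02 = 18109.3 Mb
Total: 290468.8 Mb = 36308.6 MB.
= 33.82 GiB.

33.82 GiB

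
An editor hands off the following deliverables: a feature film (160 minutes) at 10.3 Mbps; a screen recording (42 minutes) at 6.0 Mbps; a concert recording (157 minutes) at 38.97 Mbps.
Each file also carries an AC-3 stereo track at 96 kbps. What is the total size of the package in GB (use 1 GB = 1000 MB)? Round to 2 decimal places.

Audio: 96 kbps = 0.096 Mbps.
feature film: 10.396 Mbps × 9600 s = 99801.6 Mb
screen recording: 6.096 Mbps × 2520 s = 15361.9 Mb
concert recording: 39.066 Mbps × 9420 s = 368001.7 Mb
Total: 483165.2 Mb = 60395.7 MB.
= 60.40 GB.

60.40 GB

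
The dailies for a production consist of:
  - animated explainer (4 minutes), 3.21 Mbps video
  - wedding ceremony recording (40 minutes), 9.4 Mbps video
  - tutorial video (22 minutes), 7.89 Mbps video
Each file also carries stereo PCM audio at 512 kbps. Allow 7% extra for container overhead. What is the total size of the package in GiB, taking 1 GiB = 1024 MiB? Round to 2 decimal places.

4.46 GiB

Audio: 512 kbps = 0.512 Mbps.
animated explainer: 3.722 Mbps × 240 s × 1.07 = 955.8 Mb
wedding ceremony recording: 9.912 Mbps × 2400 s × 1.07 = 25454.0 Mb
tutorial video: 8.402 Mbps × 1320 s × 1.07 = 11867.0 Mb
Total: 38276.8 Mb = 4784.6 MB.
= 4.456 GiB.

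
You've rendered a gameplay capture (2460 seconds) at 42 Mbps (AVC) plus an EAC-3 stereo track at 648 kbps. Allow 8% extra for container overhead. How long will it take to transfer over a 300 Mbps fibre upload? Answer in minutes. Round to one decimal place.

Audio: 648 kbps = 0.648 Mbps.
Total bitrate: 42.648 Mbps.
File: 42.648 Mbps × 2460 s = 104914.1 Mb.
With 8% container overhead: ×1.08. → 113307.2 Mb.
At 300 Mbps: 113307.2 / 300 = 377.7 s ≈ 6.29 minutes.

6.3 minutes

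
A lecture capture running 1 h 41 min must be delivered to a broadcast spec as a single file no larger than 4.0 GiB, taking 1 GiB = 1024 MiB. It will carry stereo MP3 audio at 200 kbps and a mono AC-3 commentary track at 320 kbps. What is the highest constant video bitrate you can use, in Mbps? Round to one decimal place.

Budget: 4.0 GiB = 34359.7 Mb.
1 h 41 min = 101 min = 6060 s
Total bitrate budget: 34359.7 Mb / 6060 s = 5.670 Mbps.
Audio total: 200 + 320 = 520 kbps = 0.520 Mbps.
Video: 5.670 − 0.520 = 5.150 Mbps.

5.1 Mbps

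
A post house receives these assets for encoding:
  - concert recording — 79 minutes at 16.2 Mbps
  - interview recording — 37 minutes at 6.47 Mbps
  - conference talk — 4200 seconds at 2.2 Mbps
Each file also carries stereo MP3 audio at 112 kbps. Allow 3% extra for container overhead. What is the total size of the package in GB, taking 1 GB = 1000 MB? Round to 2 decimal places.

Audio: 112 kbps = 0.112 Mbps.
concert recording: 16.312 Mbps × 4740 s × 1.03 = 79638.4 Mb
interview recording: 6.582 Mbps × 2220 s × 1.03 = 15050.4 Mb
conference talk: 2.312 Mbps × 4200 s × 1.03 = 10001.7 Mb
Total: 104690.6 Mb = 13086.3 MB.
= 13.09 GB.

13.09 GB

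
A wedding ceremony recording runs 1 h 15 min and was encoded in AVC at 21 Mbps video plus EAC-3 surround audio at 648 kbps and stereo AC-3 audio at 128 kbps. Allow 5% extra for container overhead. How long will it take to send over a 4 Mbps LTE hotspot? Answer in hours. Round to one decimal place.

7.1 hours

1 h 15 min = 75 min = 4500 s
Audio total: 648 + 128 = 776 kbps = 0.776 Mbps.
Total bitrate: 21.776 Mbps.
File: 21.776 Mbps × 4500 s = 97992.0 Mb.
With 5% container overhead: ×1.05. → 102891.6 Mb.
At 4 Mbps: 102891.6 / 4 = 25722.9 s ≈ 7.15 hours.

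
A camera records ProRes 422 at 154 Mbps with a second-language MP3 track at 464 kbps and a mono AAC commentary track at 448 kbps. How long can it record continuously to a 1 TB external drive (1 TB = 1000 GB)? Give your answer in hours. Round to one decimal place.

Audio total: 464 + 448 = 912 kbps = 0.912 Mbps.
Total bitrate: 154 + 0.912 = 154.912 Mbps.
Capacity: 1 TB = 8,000,000 Mb.
Recording time: 8,000,000 / 154.912 = 51,642 s ≈ 14.3 hours.

14.3 hours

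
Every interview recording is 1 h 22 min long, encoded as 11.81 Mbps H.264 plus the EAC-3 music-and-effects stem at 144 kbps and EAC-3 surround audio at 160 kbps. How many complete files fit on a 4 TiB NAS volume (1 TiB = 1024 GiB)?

590

1 h 22 min = 82 min = 4920 s
Audio total: 144 + 160 = 304 kbps = 0.304 Mbps.
Total bitrate: 12.114 Mbps.
Per item: 12.114 Mbps × 4920 s = 59,601 Mb = 7,450 MB.
Capacity: 4 TiB = 35,184,372 Mb; 590.33 items → 590 complete.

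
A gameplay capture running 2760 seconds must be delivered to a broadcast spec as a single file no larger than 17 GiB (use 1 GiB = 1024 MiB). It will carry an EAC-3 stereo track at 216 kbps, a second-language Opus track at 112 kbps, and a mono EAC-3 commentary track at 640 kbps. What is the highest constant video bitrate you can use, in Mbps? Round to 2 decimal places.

Budget: 17 GiB = 146028.9 Mb.
Total bitrate budget: 146028.9 Mb / 2760 s = 52.909 Mbps.
Audio total: 216 + 112 + 640 = 968 kbps = 0.968 Mbps.
Video: 52.909 − 0.968 = 51.941 Mbps.

51.94 Mbps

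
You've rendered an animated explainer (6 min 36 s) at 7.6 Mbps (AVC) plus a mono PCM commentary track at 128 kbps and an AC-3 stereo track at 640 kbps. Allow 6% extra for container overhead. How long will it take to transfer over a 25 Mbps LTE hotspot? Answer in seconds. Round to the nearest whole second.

6 min 36 s = 396 s
Audio total: 128 + 640 = 768 kbps = 0.768 Mbps.
Total bitrate: 8.368 Mbps.
File: 8.368 Mbps × 396 s = 3313.7 Mb.
With 6% container overhead: ×1.06. → 3512.6 Mb.
At 25 Mbps: 3512.6 / 25 = 140.5 s ≈ 141 seconds.

141 seconds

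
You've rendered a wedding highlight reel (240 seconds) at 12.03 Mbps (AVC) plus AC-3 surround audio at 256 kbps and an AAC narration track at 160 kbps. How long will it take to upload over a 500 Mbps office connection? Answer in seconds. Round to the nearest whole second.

6 seconds

Audio total: 256 + 160 = 416 kbps = 0.416 Mbps.
Total bitrate: 12.446 Mbps.
File: 12.446 Mbps × 240 s = 2987.0 Mb.
At 500 Mbps: 2987.0 / 500 = 6.0 s ≈ 5.97 seconds.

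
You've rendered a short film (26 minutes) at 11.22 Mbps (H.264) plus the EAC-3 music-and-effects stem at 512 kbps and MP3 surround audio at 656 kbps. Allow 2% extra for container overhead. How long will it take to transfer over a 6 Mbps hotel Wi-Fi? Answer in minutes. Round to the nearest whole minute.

55 minutes

26 min = 1560 s
Audio total: 512 + 656 = 1168 kbps = 1.168 Mbps.
Total bitrate: 12.388 Mbps.
File: 12.388 Mbps × 1560 s = 19325.3 Mb.
With 2% container overhead: ×1.02. → 19711.8 Mb.
At 6 Mbps: 19711.8 / 6 = 3285.3 s ≈ 54.8 minutes.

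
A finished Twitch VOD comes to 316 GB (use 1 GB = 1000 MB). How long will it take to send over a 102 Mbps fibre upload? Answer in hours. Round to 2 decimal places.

File: 316 GB = 2528000.0 Mb.
At 102 Mbps: 2528000.0 / 102 = 24784.3 s ≈ 6.88 hours.

6.88 hours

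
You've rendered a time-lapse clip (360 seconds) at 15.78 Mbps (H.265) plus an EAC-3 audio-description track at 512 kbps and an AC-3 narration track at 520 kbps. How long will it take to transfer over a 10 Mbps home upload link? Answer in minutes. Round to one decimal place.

10.1 minutes

Audio total: 512 + 520 = 1032 kbps = 1.032 Mbps.
Total bitrate: 16.812 Mbps.
File: 16.812 Mbps × 360 s = 6052.3 Mb.
At 10 Mbps: 6052.3 / 10 = 605.2 s ≈ 10.1 minutes.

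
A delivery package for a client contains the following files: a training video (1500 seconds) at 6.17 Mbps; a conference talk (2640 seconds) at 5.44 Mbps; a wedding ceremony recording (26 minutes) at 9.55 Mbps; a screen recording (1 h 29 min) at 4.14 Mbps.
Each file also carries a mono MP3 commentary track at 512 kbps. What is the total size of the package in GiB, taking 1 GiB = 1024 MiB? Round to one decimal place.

Audio: 512 kbps = 0.512 Mbps.
training video: 6.682 Mbps × 1500 s = 10023.0 Mb
conference talk: 5.952 Mbps × 2640 s = 15713.3 Mb
wedding ceremony recording: 10.062 Mbps × 1560 s = 15696.7 Mb
screen recording: 4.652 Mbps × 5340 s = 24841.7 Mb
Total: 66274.7 Mb = 8284.3 MB.
= 7.715 GiB.

7.7 GiB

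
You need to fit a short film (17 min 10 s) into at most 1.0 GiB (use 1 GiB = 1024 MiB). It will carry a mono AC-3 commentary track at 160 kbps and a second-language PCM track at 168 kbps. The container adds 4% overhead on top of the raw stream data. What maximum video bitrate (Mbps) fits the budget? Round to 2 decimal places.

Budget: 1.0 GiB = 8589.9 Mb.
Stream payload after overhead: 8589.9 / 1.04 = 8259.6 Mb.
17 min 10 s = 1030 s
Total bitrate budget: 8259.6 Mb / 1030 s = 8.019 Mbps.
Audio total: 160 + 168 = 328 kbps = 0.328 Mbps.
Video: 8.019 − 0.328 = 7.691 Mbps.

7.69 Mbps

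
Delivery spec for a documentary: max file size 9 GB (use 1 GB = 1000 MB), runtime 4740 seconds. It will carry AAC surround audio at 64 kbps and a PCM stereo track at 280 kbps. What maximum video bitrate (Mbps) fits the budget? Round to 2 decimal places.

Budget: 9 GB = 72000.0 Mb.
Total bitrate budget: 72000.0 Mb / 4740 s = 15.190 Mbps.
Audio total: 64 + 280 = 344 kbps = 0.344 Mbps.
Video: 15.190 − 0.344 = 14.846 Mbps.

14.85 Mbps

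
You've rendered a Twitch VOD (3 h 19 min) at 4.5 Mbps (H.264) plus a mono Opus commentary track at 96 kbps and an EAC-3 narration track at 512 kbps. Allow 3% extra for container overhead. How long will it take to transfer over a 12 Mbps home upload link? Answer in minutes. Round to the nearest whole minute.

3 h 19 min = 199 min = 11940 s
Audio total: 96 + 512 = 608 kbps = 0.608 Mbps.
Total bitrate: 5.108 Mbps.
File: 5.108 Mbps × 11940 s = 60989.5 Mb.
With 3% container overhead: ×1.03. → 62819.2 Mb.
At 12 Mbps: 62819.2 / 12 = 5234.9 s ≈ 87.2 minutes.

87 minutes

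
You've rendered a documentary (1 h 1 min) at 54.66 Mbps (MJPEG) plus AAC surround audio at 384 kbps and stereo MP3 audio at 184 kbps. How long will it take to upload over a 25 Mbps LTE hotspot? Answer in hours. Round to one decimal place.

1 h 1 min = 61 min = 3660 s
Audio total: 384 + 184 = 568 kbps = 0.568 Mbps.
Total bitrate: 55.228 Mbps.
File: 55.228 Mbps × 3660 s = 202134.5 Mb.
At 25 Mbps: 202134.5 / 25 = 8085.4 s ≈ 2.25 hours.

2.2 hours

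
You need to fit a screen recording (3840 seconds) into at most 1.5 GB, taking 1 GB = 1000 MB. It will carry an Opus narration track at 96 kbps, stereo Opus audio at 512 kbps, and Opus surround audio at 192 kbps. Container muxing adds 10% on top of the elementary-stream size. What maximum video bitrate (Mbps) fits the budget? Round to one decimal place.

2.0 Mbps

Budget: 1.5 GB = 12000.0 Mb.
Stream payload after overhead: 12000.0 / 1.10 = 10909.1 Mb.
Total bitrate budget: 10909.1 Mb / 3840 s = 2.841 Mbps.
Audio total: 96 + 512 + 192 = 800 kbps = 0.800 Mbps.
Video: 2.841 − 0.800 = 2.041 Mbps.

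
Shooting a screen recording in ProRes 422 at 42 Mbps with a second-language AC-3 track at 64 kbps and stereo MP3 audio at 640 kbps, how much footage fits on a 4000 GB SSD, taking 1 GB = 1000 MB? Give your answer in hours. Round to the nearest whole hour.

Audio total: 64 + 640 = 704 kbps = 0.704 Mbps.
Total bitrate: 42 + 0.704 = 42.704 Mbps.
Capacity: 4000 GB = 32,000,000 Mb.
Recording time: 32,000,000 / 42.704 = 749,344 s ≈ 208 hours.

208 hours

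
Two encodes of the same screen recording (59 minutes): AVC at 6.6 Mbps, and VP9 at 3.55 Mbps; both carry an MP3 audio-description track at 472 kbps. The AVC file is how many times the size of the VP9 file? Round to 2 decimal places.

1.76

59 min = 3540 s
Audio: 472 kbps = 0.472 Mbps.
AVC: 7.072 Mbps × 3540 s = 25034.9 Mb = 3.129 GB.
VP9: 4.022 Mbps × 3540 s = 14237.9 Mb = 1.780 GB.
Ratio: 3.129 / 1.780 = 1.758.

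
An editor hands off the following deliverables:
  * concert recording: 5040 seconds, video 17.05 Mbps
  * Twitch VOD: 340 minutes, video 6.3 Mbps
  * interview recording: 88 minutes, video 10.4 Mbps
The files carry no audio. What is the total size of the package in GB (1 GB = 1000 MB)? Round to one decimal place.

33.7 GB

concert recording: 17.050 Mbps × 5040 s = 85932.0 Mb
Twitch VOD: 6.300 Mbps × 20400 s = 128520.0 Mb
interview recording: 10.400 Mbps × 5280 s = 54912.0 Mb
Total: 269364.0 Mb = 33670.5 MB.
= 33.67 GB.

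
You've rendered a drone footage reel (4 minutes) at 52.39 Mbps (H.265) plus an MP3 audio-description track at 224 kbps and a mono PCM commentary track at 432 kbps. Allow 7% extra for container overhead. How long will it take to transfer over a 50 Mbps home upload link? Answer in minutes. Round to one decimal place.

4 min = 240 s
Audio total: 224 + 432 = 656 kbps = 0.656 Mbps.
Total bitrate: 53.046 Mbps.
File: 53.046 Mbps × 240 s = 12731.0 Mb.
With 7% container overhead: ×1.07. → 13622.2 Mb.
At 50 Mbps: 13622.2 / 50 = 272.4 s ≈ 4.54 minutes.

4.5 minutes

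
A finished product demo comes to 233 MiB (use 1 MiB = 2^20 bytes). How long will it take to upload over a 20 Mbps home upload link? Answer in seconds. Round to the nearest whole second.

98 seconds

File: 233 MiB = 1954.5 Mb.
At 20 Mbps: 1954.5 / 20 = 97.7 s ≈ 97.7 seconds.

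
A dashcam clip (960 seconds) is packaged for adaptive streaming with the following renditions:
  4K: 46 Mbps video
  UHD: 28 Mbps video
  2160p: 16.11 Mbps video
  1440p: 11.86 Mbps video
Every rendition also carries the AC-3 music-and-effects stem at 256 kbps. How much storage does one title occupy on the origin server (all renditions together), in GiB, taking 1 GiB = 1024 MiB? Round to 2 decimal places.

Audio: 256 kbps = 0.256 Mbps.
Sum of rendition bitrates: (46+0.256) + (28+0.256) + (16.11+0.256) + (11.86+0.256) = 102.994 Mbps.
× 960 s = 98,874 Mb = 12,359 MB = 11.51 GiB.

11.51 GiB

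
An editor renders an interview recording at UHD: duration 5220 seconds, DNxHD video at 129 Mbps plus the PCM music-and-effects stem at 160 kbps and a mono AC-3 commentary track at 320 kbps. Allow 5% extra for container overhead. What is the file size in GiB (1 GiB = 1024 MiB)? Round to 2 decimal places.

Audio total: 160 + 320 = 480 kbps = 0.480 Mbps.
Total bitrate: 129 + 0.480 = 129.480 Mbps.
Stream data: 129.480 Mbps × 5220 s = 675885.6 Mb.
With 5% container overhead: ×1.05.
709,680 Mb = 88,709,985,000 bytes ÷ 1,073,741,824 = 82.62 GiB.

82.62 GiB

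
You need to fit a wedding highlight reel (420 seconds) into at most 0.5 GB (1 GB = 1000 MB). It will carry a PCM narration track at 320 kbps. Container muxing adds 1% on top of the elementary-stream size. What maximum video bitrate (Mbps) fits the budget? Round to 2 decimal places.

9.11 Mbps

Budget: 0.5 GB = 4000.0 Mb.
Stream payload after overhead: 4000.0 / 1.01 = 3960.4 Mb.
Total bitrate budget: 3960.4 Mb / 420 s = 9.430 Mbps.
Audio: 320 kbps = 0.320 Mbps.
Video: 9.430 − 0.320 = 9.110 Mbps.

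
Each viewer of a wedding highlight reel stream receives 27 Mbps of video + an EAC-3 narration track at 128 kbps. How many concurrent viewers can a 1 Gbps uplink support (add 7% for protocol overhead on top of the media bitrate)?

34

Audio: 128 kbps = 0.128 Mbps.
Per-viewer media rate: 27.128 Mbps.
On the wire with 7% overhead: 29.027 Mbps.
1 Gbps = 1,000 Mbps; 1,000 / 29.027 = 34.45 → 34 viewers.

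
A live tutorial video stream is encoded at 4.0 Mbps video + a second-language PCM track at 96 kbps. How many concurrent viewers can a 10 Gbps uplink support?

2441

Audio: 96 kbps = 0.096 Mbps.
Per-viewer media rate: 4.096 Mbps.
10 Gbps = 10,000 Mbps; 10,000 / 4.096 = 2441.41 → 2441 viewers.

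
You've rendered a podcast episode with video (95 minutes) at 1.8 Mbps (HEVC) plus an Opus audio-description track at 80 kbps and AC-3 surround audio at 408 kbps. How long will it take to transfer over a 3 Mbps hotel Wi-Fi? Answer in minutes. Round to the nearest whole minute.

95 min = 5700 s
Audio total: 80 + 408 = 488 kbps = 0.488 Mbps.
Total bitrate: 2.288 Mbps.
File: 2.288 Mbps × 5700 s = 13041.6 Mb.
At 3 Mbps: 13041.6 / 3 = 4347.2 s ≈ 72.5 minutes.

72 minutes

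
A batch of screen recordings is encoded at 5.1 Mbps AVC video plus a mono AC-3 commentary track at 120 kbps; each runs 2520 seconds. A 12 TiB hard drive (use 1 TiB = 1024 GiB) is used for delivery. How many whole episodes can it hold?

8024

Audio: 120 kbps = 0.120 Mbps.
Total bitrate: 5.220 Mbps.
Per item: 5.220 Mbps × 2520 s = 13,154 Mb = 1,644 MB.
Capacity: 12 TiB = 105,553,116 Mb; 8024.17 items → 8024 complete.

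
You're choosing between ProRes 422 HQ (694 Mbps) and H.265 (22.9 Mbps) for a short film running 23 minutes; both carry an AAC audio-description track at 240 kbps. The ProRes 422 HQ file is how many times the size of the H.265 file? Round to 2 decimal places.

30.00

23 min = 1380 s
Audio: 240 kbps = 0.240 Mbps.
ProRes 422 HQ: 694.240 Mbps × 1380 s = 958051.2 Mb = 111.532 GiB.
H.265: 23.140 Mbps × 1380 s = 31933.2 Mb = 3.718 GiB.
Ratio: 111.532 / 3.718 = 30.002.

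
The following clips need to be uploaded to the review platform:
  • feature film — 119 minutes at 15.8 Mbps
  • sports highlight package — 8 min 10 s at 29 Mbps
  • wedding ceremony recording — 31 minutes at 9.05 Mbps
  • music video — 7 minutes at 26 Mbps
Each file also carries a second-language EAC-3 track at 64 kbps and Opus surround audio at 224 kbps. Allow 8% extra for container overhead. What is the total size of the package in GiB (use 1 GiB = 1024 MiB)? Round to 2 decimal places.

19.82 GiB

Audio total: 64 + 224 = 288 kbps = 0.288 Mbps.
feature film: 16.088 Mbps × 7140 s × 1.08 = 124057.8 Mb
sports highlight package: 29.288 Mbps × 490 s × 1.08 = 15499.2 Mb
wedding ceremony recording: 9.338 Mbps × 1860 s × 1.08 = 18758.2 Mb
music video: 26.288 Mbps × 420 s × 1.08 = 11924.2 Mb
Total: 170239.4 Mb = 21279.9 MB.
= 19.82 GiB.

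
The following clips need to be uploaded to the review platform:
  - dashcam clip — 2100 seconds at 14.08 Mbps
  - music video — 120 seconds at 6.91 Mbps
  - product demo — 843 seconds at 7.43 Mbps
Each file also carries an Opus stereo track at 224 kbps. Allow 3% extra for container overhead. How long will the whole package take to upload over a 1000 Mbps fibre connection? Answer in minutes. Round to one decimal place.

Audio: 224 kbps = 0.224 Mbps.
dashcam clip: 14.304 Mbps × 2100 s × 1.03 = 30939.6 Mb
music video: 7.134 Mbps × 120 s × 1.03 = 881.8 Mb
product demo: 7.654 Mbps × 843 s × 1.03 = 6645.9 Mb
Total: 38467.2 Mb = 4808.4 MB.
At 1000 Mbps: 38467.2 / 1000 = 38 s ≈ 0.641 minutes.

0.6 minutes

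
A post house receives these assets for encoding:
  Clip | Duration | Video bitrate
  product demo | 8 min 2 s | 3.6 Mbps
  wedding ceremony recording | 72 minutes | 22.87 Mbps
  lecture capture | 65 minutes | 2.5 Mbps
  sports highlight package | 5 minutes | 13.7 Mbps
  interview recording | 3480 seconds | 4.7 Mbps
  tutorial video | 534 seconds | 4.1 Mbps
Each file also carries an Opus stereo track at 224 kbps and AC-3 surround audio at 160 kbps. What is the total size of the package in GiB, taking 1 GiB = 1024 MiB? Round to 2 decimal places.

16.06 GiB

Audio total: 224 + 160 = 384 kbps = 0.384 Mbps.
product demo: 3.984 Mbps × 482 s = 1920.3 Mb
wedding ceremony recording: 23.254 Mbps × 4320 s = 100457.3 Mb
lecture capture: 2.884 Mbps × 3900 s = 11247.6 Mb
sports highlight package: 14.084 Mbps × 300 s = 4225.2 Mb
interview recording: 5.084 Mbps × 3480 s = 17692.3 Mb
tutorial video: 4.484 Mbps × 534 s = 2394.5 Mb
Total: 137937.1 Mb = 17242.1 MB.
= 16.06 GiB.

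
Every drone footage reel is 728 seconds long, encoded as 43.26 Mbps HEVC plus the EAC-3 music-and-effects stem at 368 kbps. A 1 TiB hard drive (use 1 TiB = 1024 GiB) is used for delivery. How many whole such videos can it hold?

276

Audio: 368 kbps = 0.368 Mbps.
Total bitrate: 43.628 Mbps.
Per item: 43.628 Mbps × 728 s = 31,761 Mb = 3,970 MB.
Capacity: 1 TiB = 8,796,093 Mb; 276.94 items → 276 complete.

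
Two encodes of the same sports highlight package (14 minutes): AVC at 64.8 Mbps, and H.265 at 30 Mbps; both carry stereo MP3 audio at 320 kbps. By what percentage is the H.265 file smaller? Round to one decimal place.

14 min = 840 s
Audio: 320 kbps = 0.320 Mbps.
AVC: 65.120 Mbps × 840 s = 54700.8 Mb = 6.838 GB.
H.265: 30.320 Mbps × 840 s = 25468.8 Mb = 3.184 GB.
Reduction: (1 − 3.184/6.838) × 100 = 53.44%.

53.4%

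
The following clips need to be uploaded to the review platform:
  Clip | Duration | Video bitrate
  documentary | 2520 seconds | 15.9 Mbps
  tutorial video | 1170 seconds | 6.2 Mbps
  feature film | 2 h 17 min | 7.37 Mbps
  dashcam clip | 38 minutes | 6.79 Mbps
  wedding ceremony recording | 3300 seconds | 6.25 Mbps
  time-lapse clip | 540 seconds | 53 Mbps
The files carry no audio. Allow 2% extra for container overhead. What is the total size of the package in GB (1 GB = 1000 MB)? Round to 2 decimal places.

22.01 GB

documentary: 15.900 Mbps × 2520 s × 1.02 = 40869.4 Mb
tutorial video: 6.200 Mbps × 1170 s × 1.02 = 7399.1 Mb
feature film: 7.370 Mbps × 8220 s × 1.02 = 61793.0 Mb
dashcam clip: 6.790 Mbps × 2280 s × 1.02 = 15790.8 Mb
wedding ceremony recording: 6.250 Mbps × 3300 s × 1.02 = 21037.5 Mb
time-lapse clip: 53.000 Mbps × 540 s × 1.02 = 29192.4 Mb
Total: 176082.2 Mb = 22010.3 MB.
= 22.01 GB.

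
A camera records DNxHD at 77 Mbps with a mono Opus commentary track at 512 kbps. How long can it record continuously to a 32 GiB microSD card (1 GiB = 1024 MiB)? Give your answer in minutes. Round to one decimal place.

Audio: 512 kbps = 0.512 Mbps.
Total bitrate: 77 + 0.512 = 77.512 Mbps.
Capacity: 32 GiB = 274,878 Mb.
Recording time: 274,878 / 77.512 = 3,546 s ≈ 59.1 minutes.

59.1 minutes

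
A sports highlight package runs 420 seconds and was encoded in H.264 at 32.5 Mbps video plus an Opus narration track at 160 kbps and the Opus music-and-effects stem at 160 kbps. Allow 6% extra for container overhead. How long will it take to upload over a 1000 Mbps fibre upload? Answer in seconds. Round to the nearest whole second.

Audio total: 160 + 160 = 320 kbps = 0.320 Mbps.
Total bitrate: 32.820 Mbps.
File: 32.820 Mbps × 420 s = 13784.4 Mb.
With 6% container overhead: ×1.06. → 14611.5 Mb.
At 1000 Mbps: 14611.5 / 1000 = 14.6 s ≈ 14.6 seconds.

15 seconds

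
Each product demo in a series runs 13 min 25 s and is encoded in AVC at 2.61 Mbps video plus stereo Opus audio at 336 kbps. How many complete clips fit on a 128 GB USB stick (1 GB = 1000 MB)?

13 min 25 s = 805 s
Audio: 336 kbps = 0.336 Mbps.
Total bitrate: 2.946 Mbps.
Per item: 2.946 Mbps × 805 s = 2,372 Mb = 296.4 MB.
Capacity: 128 GB = 1,024,000 Mb; 431.79 items → 431 complete.

431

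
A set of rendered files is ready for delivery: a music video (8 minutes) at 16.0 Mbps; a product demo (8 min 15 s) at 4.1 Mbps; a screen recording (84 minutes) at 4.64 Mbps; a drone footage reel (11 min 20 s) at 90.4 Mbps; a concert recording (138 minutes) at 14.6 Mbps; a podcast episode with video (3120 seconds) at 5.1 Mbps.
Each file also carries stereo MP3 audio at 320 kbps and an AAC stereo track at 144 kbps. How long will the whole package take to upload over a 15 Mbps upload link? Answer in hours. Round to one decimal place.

Audio total: 320 + 144 = 464 kbps = 0.464 Mbps.
music video: 16.464 Mbps × 480 s = 7902.7 Mb
product demo: 4.564 Mbps × 495 s = 2259.2 Mb
screen recording: 5.104 Mbps × 5040 s = 25724.2 Mb
drone footage reel: 90.864 Mbps × 680 s = 61787.5 Mb
concert recording: 15.064 Mbps × 8280 s = 124729.9 Mb
podcast episode with video: 5.564 Mbps × 3120 s = 17359.7 Mb
Total: 239763.2 Mb = 29970.4 MB.
At 15 Mbps: 239763.2 / 15 = 15984 s ≈ 4.44 hours.

4.4 hours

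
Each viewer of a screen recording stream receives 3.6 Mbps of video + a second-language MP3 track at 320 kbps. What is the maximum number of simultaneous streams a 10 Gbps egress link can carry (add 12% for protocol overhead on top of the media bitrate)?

2277

Audio: 320 kbps = 0.320 Mbps.
Per-viewer media rate: 3.920 Mbps.
On the wire with 12% overhead: 4.390 Mbps.
10 Gbps = 10,000 Mbps; 10,000 / 4.390 = 2277.70 → 2277 viewers.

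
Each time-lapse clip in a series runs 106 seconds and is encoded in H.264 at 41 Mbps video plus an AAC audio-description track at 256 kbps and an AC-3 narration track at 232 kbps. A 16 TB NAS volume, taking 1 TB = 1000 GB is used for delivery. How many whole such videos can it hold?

Audio total: 256 + 232 = 488 kbps = 0.488 Mbps.
Total bitrate: 41.488 Mbps.
Per item: 41.488 Mbps × 106 s = 4,398 Mb = 549.7 MB.
Capacity: 16 TB = 128,000,000 Mb; 29105.94 items → 29105 complete.

29105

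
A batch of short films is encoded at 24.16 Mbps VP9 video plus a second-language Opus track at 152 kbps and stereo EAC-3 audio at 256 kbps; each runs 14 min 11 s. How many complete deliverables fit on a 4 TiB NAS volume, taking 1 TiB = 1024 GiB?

14 min 11 s = 851 s
Audio total: 152 + 256 = 408 kbps = 0.408 Mbps.
Total bitrate: 24.568 Mbps.
Per item: 24.568 Mbps × 851 s = 20,907 Mb = 2,613 MB.
Capacity: 4 TiB = 35,184,372 Mb; 1682.87 items → 1682 complete.

1682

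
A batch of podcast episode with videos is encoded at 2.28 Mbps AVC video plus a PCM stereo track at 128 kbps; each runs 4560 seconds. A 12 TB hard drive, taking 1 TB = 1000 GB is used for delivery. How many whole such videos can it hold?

Audio: 128 kbps = 0.128 Mbps.
Total bitrate: 2.408 Mbps.
Per item: 2.408 Mbps × 4560 s = 10,980 Mb = 1,373 MB.
Capacity: 12 TB = 96,000,000 Mb; 8742.79 items → 8742 complete.

8742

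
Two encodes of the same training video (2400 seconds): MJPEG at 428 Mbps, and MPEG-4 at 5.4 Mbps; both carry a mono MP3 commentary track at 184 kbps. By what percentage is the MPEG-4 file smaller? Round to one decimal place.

Audio: 184 kbps = 0.184 Mbps.
MJPEG: 428.184 Mbps × 2400 s = 1027641.6 Mb = 119.633 GiB.
MPEG-4: 5.584 Mbps × 2400 s = 13401.6 Mb = 1.560 GiB.
Reduction: (1 − 1.560/119.633) × 100 = 98.70%.

98.7%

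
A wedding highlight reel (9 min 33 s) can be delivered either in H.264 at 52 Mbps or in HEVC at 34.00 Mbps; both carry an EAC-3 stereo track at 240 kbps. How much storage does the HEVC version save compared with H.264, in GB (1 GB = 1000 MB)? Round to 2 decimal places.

9 min 33 s = 573 s
Audio: 240 kbps = 0.240 Mbps.
H.264: 52.240 Mbps × 573 s = 29933.5 Mb = 3.742 GB.
HEVC: 34.240 Mbps × 573 s = 19619.5 Mb = 2.452 GB.
Saving: 3.742 − 2.452 = 1.289 GB.

1.29 GB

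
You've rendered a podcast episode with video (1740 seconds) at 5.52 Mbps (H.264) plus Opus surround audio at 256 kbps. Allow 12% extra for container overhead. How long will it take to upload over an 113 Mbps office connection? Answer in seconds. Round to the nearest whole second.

100 seconds

Audio: 256 kbps = 0.256 Mbps.
Total bitrate: 5.776 Mbps.
File: 5.776 Mbps × 1740 s = 10050.2 Mb.
With 12% container overhead: ×1.12. → 11256.3 Mb.
At 113 Mbps: 11256.3 / 113 = 99.6 s ≈ 99.6 seconds.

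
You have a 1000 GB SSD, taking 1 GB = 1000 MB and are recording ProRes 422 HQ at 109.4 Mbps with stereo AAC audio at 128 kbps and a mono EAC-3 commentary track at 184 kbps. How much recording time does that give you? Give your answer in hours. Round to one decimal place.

20.3 hours

Audio total: 128 + 184 = 312 kbps = 0.312 Mbps.
Total bitrate: 109.4 + 0.312 = 109.712 Mbps.
Capacity: 1000 GB = 8,000,000 Mb.
Recording time: 8,000,000 / 109.712 = 72,918 s ≈ 20.3 hours.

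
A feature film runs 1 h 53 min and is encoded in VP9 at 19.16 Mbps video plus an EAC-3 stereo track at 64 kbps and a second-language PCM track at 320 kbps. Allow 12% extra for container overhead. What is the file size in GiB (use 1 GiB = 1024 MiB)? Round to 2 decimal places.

17.28 GiB

1 h 53 min = 113 min = 6780 s
Audio total: 64 + 320 = 384 kbps = 0.384 Mbps.
Total bitrate: 19.16 + 0.384 = 19.544 Mbps.
Stream data: 19.544 Mbps × 6780 s = 132508.3 Mb.
With 12% container overhead: ×1.12.
148,409 Mb = 18,551,164,800 bytes ÷ 1,073,741,824 = 17.28 GiB.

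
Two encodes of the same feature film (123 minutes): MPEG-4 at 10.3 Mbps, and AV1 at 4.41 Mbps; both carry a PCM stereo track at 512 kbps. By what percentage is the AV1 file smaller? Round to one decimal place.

54.5%

123 min = 7380 s
Audio: 512 kbps = 0.512 Mbps.
MPEG-4: 10.812 Mbps × 7380 s = 79792.6 Mb = 9.289 GiB.
AV1: 4.922 Mbps × 7380 s = 36324.4 Mb = 4.229 GiB.
Reduction: (1 − 4.229/9.289) × 100 = 54.48%.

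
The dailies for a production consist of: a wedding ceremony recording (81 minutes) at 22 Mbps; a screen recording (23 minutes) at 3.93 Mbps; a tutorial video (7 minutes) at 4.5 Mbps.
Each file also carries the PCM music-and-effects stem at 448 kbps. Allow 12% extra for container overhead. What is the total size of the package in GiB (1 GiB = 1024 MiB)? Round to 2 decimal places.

Audio: 448 kbps = 0.448 Mbps.
wedding ceremony recording: 22.448 Mbps × 4860 s × 1.12 = 122189.0 Mb
screen recording: 4.378 Mbps × 1380 s × 1.12 = 6766.6 Mb
tutorial video: 4.948 Mbps × 420 s × 1.12 = 2327.5 Mb
Total: 131283.1 Mb = 16410.4 MB.
= 15.28 GiB.

15.28 GiB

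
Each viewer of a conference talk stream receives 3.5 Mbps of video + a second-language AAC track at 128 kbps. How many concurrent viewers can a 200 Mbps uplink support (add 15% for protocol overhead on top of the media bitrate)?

Audio: 128 kbps = 0.128 Mbps.
Per-viewer media rate: 3.628 Mbps.
On the wire with 15% overhead: 4.172 Mbps.
200 Mbps = 200.0 Mbps; 200.0 / 4.172 = 47.94 → 47 viewers.

47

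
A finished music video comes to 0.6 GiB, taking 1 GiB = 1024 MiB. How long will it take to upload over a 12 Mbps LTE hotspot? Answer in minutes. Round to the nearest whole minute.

File: 0.6 GiB = 5154.0 Mb.
At 12 Mbps: 5154.0 / 12 = 429.5 s ≈ 7.16 minutes.

7 minutes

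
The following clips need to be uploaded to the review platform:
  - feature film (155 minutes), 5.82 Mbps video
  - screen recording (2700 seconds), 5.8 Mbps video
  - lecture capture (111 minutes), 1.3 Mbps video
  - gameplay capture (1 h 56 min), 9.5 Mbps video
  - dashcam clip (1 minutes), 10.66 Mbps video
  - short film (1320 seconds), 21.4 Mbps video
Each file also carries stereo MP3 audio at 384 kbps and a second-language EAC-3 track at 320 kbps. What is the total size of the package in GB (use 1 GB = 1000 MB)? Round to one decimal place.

24.1 GB

Audio total: 384 + 320 = 704 kbps = 0.704 Mbps.
feature film: 6.524 Mbps × 9300 s = 60673.2 Mb
screen recording: 6.504 Mbps × 2700 s = 17560.8 Mb
lecture capture: 2.004 Mbps × 6660 s = 13346.6 Mb
gameplay capture: 10.204 Mbps × 6960 s = 71019.8 Mb
dashcam clip: 11.364 Mbps × 60 s = 681.8 Mb
short film: 22.104 Mbps × 1320 s = 29177.3 Mb
Total: 192459.6 Mb = 24057.5 MB.
= 24.06 GB.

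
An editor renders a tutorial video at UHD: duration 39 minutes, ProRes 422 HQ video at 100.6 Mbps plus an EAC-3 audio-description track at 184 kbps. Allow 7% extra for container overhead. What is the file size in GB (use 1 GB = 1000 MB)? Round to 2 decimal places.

39 min = 2340 s
Audio: 184 kbps = 0.184 Mbps.
Total bitrate: 100.6 + 0.184 = 100.784 Mbps.
Stream data: 100.784 Mbps × 2340 s = 235834.6 Mb.
With 7% container overhead: ×1.07.
252,343 Mb ÷ 8 = 31,543 MB → 31.54 GB.

31.54 GB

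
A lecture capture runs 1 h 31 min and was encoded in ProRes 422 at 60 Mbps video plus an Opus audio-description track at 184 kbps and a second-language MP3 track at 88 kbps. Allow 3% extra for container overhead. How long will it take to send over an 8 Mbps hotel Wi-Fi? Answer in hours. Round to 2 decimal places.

1 h 31 min = 91 min = 5460 s
Audio total: 184 + 88 = 272 kbps = 0.272 Mbps.
Total bitrate: 60.272 Mbps.
File: 60.272 Mbps × 5460 s = 329085.1 Mb.
With 3% container overhead: ×1.03. → 338957.7 Mb.
At 8 Mbps: 338957.7 / 8 = 42369.7 s ≈ 11.8 hours.

11.77 hours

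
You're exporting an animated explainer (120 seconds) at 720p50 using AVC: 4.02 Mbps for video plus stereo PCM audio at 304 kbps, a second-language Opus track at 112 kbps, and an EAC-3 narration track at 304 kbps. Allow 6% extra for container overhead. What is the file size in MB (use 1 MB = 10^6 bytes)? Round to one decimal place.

75.4 MB

Audio total: 304 + 112 + 304 = 720 kbps = 0.720 Mbps.
Total bitrate: 4.02 + 0.720 = 4.740 Mbps.
Stream data: 4.740 Mbps × 120 s = 568.8 Mb.
With 6% container overhead: ×1.06.
602.9 Mb ÷ 8 = 75.37 MB → 75.37 MB.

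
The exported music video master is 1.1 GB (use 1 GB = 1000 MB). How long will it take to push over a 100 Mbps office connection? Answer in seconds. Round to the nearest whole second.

File: 1.1 GB = 8800.0 Mb.
At 100 Mbps: 8800.0 / 100 = 88.0 s ≈ 88 seconds.

88 seconds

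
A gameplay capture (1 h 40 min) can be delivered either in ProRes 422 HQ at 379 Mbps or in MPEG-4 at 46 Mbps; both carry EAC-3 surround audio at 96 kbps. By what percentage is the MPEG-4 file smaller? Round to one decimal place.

87.8%

1 h 40 min = 100 min = 6000 s
Audio: 96 kbps = 0.096 Mbps.
ProRes 422 HQ: 379.096 Mbps × 6000 s = 2274576.0 Mb = 264.795 GiB.
MPEG-4: 46.096 Mbps × 6000 s = 276576.0 Mb = 32.198 GiB.
Reduction: (1 − 32.198/264.795) × 100 = 87.84%.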